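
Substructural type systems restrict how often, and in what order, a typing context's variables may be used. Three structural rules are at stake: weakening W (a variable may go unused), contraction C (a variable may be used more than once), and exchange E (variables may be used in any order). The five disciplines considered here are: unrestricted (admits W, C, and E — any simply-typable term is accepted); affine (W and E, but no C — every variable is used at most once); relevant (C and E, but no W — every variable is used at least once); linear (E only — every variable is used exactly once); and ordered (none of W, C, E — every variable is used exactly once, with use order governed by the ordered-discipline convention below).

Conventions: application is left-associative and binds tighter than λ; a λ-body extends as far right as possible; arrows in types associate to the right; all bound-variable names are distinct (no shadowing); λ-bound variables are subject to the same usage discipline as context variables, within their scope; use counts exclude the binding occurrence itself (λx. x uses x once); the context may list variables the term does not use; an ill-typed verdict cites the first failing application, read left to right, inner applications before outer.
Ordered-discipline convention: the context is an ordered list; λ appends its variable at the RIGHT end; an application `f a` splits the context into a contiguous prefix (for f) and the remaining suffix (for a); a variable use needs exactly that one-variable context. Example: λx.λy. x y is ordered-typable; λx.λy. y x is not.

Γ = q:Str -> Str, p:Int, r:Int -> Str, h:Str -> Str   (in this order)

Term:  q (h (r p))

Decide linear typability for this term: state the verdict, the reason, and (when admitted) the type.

yes — single use per variable (q, p, r, h); term : Str
usage: q: 1, p: 1, r: 1, h: 1
use order (left to right): q, h, r, p
typing: well-typed — term : Str
per-discipline verdicts: ordered ✗ | linear ✓ | affine ✓ | relevant ✓ | unrestricted ✓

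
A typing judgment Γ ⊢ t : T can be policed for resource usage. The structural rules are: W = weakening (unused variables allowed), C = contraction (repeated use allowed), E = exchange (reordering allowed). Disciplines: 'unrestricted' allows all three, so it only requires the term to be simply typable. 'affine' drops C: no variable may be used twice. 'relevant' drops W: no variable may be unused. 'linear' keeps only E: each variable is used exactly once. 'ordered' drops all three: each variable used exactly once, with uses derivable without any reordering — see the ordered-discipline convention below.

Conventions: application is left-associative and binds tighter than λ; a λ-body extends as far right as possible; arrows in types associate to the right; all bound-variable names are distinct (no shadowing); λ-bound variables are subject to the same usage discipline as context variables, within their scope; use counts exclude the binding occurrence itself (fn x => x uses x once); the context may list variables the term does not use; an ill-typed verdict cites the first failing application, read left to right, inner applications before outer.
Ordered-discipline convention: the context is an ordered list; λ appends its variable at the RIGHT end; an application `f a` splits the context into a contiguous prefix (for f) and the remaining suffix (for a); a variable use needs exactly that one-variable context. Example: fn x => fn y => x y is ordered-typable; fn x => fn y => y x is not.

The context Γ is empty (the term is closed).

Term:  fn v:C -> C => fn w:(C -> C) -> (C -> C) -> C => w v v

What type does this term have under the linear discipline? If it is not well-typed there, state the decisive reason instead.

not well-typed under linear — v ×2 used more than once (contraction)
usage: v (bound)=2, w (bound)=1
order of uses: w, v, v
typing: ✓ — (C -> C) -> ((C -> C) -> (C -> C) -> C) -> C
all disciplines: ordered ✗ | linear ✗ | affine ✗ | relevant ✓ | unrestricted ✓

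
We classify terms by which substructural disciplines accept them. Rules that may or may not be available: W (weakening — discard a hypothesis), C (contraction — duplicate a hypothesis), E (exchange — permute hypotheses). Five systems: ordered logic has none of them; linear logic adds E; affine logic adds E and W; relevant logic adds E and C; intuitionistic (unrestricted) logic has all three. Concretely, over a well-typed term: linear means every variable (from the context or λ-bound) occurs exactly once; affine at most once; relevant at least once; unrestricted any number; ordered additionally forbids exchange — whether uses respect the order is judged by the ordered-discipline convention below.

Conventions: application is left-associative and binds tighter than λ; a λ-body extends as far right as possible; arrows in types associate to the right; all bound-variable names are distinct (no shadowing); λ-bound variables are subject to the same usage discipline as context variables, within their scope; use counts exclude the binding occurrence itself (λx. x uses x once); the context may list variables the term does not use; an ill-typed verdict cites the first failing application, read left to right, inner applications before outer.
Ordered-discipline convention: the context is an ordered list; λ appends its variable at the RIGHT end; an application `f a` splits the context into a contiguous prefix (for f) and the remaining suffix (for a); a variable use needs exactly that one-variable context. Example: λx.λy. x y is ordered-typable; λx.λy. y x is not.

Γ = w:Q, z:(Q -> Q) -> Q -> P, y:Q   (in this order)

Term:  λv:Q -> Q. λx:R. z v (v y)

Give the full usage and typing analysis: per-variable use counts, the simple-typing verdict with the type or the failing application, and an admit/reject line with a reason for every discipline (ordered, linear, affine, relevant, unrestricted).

counts: w: 0, z: 1, y: 1, v (bound): 2, x (bound): 0
left-to-right use order: z, v, v, y
typing: the term checks, with type (Q -> Q) -> R -> P
ordered ✗ (needs contraction — v ×2; unused: w, x — weakening required)
linear ✗ (needs contraction — v ×2; unused: w, x — weakening required)
affine ✗ (needs contraction — v ×2)
relevant ✗ (unused: w, x — weakening required)
unrestricted ✓ (type-checks ((Q -> Q) -> R -> P) and nothing is barred)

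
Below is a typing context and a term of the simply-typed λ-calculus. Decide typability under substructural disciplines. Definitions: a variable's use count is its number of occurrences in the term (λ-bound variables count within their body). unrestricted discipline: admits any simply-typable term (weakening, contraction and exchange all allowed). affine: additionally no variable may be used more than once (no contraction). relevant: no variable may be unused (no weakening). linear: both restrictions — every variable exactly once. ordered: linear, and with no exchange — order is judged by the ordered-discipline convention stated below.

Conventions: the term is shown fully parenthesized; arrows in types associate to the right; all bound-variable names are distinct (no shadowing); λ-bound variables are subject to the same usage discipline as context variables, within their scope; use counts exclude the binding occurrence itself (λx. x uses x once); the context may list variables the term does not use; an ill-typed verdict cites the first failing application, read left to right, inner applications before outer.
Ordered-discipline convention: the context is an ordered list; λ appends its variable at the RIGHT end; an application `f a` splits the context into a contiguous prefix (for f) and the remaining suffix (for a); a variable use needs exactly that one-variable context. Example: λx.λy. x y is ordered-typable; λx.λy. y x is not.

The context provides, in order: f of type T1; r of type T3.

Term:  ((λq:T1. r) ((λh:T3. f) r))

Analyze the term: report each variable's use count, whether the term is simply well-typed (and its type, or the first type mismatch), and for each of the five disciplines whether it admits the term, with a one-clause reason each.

counts: f ×1; r ×2; q [bound] ×0; h [bound] ×0
order of uses: r, f, r
typing: well-typed — term : T3
ordered: ✗, uses contraction: r ×2; needs weakening: q, h unused
linear: ✗, uses contraction: r ×2; needs weakening: q, h unused
affine: ✗, uses contraction: r ×2
relevant: ✗, needs weakening: q, h unused
unrestricted: ✓, simply typable at T3; W, C, E all held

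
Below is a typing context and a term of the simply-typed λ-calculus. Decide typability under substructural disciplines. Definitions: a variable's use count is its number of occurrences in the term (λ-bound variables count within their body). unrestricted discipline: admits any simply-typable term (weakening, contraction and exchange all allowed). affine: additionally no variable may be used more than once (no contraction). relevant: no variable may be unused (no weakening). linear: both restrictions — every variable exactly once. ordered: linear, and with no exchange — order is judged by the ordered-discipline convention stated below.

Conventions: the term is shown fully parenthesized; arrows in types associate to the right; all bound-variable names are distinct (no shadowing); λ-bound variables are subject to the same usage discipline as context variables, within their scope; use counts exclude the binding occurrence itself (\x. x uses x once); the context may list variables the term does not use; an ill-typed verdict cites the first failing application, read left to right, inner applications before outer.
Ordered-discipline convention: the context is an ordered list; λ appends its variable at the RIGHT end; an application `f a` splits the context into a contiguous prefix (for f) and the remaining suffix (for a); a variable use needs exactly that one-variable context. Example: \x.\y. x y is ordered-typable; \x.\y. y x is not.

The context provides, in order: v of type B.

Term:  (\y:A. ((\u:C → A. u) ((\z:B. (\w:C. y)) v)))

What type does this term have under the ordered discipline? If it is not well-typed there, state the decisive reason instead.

not well-typed under ordered — z, w left unused
use counts: v=1, y [bound]=1, u [bound]=1, z [bound]=0, w [bound]=0
use order (left to right): u, y, v
typing: the term checks, with type A → C → A
summary: ordered ✗ · linear ✗ · affine ✓ · relevant ✗ · unrestricted ✓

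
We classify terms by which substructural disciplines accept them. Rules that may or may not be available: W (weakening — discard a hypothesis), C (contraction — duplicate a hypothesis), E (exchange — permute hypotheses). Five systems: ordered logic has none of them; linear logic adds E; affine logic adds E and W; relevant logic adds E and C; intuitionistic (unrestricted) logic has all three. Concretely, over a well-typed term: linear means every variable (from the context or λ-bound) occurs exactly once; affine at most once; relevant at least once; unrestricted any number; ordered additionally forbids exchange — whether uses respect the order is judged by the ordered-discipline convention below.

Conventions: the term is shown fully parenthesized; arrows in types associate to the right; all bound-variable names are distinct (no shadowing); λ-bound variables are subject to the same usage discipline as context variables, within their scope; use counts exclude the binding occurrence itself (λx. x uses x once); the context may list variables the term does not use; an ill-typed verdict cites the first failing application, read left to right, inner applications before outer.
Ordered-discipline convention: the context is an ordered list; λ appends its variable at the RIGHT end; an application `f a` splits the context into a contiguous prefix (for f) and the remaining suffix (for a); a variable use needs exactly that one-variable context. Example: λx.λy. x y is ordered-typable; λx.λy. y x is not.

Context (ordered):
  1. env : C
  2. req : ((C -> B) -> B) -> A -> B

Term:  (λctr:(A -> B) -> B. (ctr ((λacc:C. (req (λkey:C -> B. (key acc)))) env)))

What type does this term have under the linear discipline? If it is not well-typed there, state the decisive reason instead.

term : ((A -> B) -> B) -> B
counts: env: 1, req: 1, ctr (λ-bound): 1, acc (λ-bound): 1, key (λ-bound): 1
order of uses: ctr, req, key, acc, env
typing: ✓ — ((A -> B) -> B) -> B
all disciplines: ordered ✗ | linear ✓ | affine ✓ | relevant ✓ | unrestricted ✓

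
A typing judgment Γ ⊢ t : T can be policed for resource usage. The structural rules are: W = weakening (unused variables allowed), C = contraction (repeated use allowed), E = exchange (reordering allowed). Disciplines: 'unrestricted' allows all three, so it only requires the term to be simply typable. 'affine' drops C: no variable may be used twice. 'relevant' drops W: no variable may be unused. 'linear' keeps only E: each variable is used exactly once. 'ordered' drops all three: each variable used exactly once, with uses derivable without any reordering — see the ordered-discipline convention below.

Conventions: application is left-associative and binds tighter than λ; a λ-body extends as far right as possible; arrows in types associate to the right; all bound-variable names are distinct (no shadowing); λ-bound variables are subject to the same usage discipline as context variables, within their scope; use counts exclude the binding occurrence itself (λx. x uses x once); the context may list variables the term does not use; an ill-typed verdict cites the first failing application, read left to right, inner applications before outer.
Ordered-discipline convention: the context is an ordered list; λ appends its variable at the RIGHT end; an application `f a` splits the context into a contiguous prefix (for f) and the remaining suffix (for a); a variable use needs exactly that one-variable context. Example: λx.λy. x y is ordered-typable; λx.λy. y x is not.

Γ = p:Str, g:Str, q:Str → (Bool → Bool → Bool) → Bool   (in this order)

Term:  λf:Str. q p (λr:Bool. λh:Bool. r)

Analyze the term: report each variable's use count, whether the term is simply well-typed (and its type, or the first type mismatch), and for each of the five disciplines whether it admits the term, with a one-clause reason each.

counts: p: 1×, g: 0×, q: 1×, f (λ-bound): 0×, r (λ-bound): 1×, h (λ-bound): 0×
uses in reading order: q, p, r
typing: well-typed at Str → Bool
ordered: ✗, unused: g, f, h — weakening required
linear: ✗, unused: g, f, h — weakening required
affine: ✓, none of p, g, q, f, r, h used more than once
relevant: ✗, unused: g, f, h — weakening required
unrestricted: ✓, well-typed at Str → Bool; no restrictions here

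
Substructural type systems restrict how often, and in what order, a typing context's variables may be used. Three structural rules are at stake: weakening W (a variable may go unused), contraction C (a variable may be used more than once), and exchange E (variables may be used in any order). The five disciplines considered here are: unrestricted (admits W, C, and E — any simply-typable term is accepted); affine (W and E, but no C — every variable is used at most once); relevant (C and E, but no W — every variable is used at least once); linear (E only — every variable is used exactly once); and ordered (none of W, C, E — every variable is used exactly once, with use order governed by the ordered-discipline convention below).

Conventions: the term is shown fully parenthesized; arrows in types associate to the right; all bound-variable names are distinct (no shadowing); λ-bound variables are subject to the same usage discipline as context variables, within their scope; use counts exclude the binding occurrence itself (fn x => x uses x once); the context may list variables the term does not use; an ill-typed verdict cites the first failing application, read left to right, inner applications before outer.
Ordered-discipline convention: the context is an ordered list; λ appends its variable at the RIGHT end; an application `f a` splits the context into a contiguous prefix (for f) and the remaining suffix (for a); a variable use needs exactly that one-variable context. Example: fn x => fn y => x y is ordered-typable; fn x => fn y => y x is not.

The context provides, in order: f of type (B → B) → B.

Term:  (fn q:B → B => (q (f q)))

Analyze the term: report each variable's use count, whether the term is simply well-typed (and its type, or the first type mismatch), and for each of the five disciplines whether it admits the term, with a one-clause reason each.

use counts: f: 1; q [bound]: 2
order of uses: q, f, q
typing: well-typed at (B → B) → B
ordered ✗ (uses contraction: q ×2)
linear ✗ (uses contraction: q ×2)
affine ✗ (uses contraction: q ×2)
relevant ✓ (every one of f, q appears)
unrestricted ✓ (well-typed at (B → B) → B; no restrictions here)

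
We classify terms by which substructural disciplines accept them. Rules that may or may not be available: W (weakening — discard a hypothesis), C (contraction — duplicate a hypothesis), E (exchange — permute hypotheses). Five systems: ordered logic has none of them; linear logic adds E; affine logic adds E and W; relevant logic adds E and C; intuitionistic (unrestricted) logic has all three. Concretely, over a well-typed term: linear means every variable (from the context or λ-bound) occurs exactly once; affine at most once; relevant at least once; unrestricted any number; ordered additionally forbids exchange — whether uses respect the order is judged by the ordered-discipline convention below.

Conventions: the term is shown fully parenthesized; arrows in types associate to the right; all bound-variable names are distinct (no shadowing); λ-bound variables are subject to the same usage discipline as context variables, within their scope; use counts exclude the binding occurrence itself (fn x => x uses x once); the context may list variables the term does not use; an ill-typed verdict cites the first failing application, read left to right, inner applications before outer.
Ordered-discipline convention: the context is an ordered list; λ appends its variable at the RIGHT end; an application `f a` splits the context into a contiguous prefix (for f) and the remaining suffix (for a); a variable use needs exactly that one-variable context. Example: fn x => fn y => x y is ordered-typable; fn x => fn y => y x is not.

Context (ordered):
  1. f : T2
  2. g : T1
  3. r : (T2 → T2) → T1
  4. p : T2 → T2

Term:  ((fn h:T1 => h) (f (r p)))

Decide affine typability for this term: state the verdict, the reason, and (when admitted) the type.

no — the type mismatch rejects it
variable uses: f ×1; g ×0; r ×1; p ×1; h (λ-bound) ×1
left-to-right use order: h, f, r, p
typing: ill-typed: non-function type T2 applied to an argument
per-discipline verdicts: ordered ✗; linear ✗; affine ✗; relevant ✗; unrestricted ✗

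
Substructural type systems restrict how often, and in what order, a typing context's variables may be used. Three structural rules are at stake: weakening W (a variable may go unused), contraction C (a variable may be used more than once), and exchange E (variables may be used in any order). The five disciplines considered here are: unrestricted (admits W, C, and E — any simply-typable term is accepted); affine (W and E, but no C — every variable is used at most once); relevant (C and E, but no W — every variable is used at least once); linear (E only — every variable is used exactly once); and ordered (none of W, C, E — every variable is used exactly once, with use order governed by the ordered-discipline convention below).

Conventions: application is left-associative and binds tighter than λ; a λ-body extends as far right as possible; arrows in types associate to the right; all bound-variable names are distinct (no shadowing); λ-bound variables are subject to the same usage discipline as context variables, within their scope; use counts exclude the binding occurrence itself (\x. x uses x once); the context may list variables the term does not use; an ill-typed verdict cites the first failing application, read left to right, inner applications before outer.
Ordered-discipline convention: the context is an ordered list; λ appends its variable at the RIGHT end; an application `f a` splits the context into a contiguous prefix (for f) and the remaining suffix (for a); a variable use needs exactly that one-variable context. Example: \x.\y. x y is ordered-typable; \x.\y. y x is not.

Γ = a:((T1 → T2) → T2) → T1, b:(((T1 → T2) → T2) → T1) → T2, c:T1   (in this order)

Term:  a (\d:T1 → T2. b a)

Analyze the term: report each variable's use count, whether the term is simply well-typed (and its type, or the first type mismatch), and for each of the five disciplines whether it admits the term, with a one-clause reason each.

variable uses: a ×2, b ×1, c ×0, d (bound) ×0
order of uses: a, b, a
typing: well-typed at T1
ordered: ✗ — repeated use of a ×2; c, d left unused
linear: ✗ — repeated use of a ×2; c, d left unused
affine: ✗ — repeated use of a ×2
relevant: ✗ — c, d left unused
unrestricted: ✓ — typability at T1 is all that's needed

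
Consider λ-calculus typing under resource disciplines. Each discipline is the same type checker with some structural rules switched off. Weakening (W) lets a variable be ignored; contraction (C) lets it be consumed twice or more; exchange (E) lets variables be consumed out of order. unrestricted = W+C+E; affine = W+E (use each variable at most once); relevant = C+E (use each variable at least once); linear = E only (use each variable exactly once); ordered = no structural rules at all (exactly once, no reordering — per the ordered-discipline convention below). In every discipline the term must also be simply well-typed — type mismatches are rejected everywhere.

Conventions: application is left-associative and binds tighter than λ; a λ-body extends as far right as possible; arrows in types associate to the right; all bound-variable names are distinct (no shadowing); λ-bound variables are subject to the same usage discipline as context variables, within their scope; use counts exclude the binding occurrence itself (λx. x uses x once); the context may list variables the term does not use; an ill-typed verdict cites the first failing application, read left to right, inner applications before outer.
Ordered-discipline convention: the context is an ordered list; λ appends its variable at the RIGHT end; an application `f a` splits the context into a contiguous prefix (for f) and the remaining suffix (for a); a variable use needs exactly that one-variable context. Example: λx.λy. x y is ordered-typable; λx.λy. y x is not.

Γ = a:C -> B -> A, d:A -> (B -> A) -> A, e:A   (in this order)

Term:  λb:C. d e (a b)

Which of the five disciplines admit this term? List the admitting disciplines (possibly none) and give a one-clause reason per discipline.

admitted in: linear, affine, relevant, unrestricted
variable uses: a=1; d=1; e=1; b [bound]=1
order of uses: d, e, a, b
typing: well-typed at C -> A
ordered: ✗ — use order d, e, a, b needs exchange
linear: ✓ — each of a, d, e, b used exactly once
affine: ✓ — a, d, e, b: no repeats, contraction unneeded
relevant: ✓ — at least one use each (a, d, e, b)
unrestricted: ✓ — simply typable at C -> A; W, C, E all held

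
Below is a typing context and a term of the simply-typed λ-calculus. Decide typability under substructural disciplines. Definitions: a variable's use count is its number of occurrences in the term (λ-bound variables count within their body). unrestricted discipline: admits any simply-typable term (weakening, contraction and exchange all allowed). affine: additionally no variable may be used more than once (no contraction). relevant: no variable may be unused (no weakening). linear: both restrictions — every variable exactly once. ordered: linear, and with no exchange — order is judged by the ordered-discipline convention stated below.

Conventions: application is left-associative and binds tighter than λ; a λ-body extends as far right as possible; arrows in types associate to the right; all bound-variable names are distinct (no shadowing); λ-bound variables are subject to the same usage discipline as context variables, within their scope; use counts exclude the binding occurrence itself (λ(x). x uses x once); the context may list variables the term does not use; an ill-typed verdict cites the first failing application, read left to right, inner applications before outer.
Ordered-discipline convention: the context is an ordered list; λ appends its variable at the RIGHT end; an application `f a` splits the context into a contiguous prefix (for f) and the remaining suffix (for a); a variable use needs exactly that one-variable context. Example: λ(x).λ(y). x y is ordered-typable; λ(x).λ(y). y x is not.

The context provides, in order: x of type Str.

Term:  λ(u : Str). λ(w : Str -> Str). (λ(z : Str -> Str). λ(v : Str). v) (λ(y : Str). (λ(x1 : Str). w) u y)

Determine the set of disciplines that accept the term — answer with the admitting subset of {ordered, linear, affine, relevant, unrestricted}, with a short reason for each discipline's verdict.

admitted by: affine, unrestricted
usage: x: 0×, u (λ-bound): 1×, w (λ-bound): 1×, z (λ-bound): 0×, v (λ-bound): 1×, y (λ-bound): 1×, x1 (λ-bound): 0×
order of uses: v, w, u, y
typing: well-typed at Str -> (Str -> Str) -> Str -> Str
ordered: ✗ — x, z, x1 never used (weakening)
linear: ✗ — x, z, x1 never used (weakening)
affine: ✓ — x, u, w, z, v, y, x1: no repeats, contraction unneeded
relevant: ✗ — x, z, x1 never used (weakening)
unrestricted: ✓ — typability at Str -> (Str -> Str) -> Str -> Str is all that's needed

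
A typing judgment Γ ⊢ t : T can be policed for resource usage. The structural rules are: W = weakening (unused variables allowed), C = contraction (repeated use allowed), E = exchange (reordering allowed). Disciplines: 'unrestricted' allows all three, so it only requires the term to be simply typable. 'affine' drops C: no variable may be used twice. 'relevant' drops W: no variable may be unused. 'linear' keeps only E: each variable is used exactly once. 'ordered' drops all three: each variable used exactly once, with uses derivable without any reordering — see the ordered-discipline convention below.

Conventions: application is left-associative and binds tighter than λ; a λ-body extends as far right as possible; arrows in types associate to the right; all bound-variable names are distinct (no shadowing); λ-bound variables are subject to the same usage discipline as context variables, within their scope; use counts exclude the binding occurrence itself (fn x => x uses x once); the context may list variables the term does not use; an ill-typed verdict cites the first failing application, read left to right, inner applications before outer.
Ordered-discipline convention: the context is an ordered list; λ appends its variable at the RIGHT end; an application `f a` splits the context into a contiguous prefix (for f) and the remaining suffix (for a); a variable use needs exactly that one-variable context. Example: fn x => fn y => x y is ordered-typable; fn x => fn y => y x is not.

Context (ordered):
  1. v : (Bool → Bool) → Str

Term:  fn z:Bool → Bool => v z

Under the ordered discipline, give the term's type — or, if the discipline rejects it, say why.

term : (Bool → Bool) → Str
use counts: v=1; z (λ-bound)=1
uses in reading order: v, z
typing: ✓ — (Bool → Bool) → Str
all disciplines: ordered ✓ · linear ✓ · affine ✓ · relevant ✓ · unrestricted ✓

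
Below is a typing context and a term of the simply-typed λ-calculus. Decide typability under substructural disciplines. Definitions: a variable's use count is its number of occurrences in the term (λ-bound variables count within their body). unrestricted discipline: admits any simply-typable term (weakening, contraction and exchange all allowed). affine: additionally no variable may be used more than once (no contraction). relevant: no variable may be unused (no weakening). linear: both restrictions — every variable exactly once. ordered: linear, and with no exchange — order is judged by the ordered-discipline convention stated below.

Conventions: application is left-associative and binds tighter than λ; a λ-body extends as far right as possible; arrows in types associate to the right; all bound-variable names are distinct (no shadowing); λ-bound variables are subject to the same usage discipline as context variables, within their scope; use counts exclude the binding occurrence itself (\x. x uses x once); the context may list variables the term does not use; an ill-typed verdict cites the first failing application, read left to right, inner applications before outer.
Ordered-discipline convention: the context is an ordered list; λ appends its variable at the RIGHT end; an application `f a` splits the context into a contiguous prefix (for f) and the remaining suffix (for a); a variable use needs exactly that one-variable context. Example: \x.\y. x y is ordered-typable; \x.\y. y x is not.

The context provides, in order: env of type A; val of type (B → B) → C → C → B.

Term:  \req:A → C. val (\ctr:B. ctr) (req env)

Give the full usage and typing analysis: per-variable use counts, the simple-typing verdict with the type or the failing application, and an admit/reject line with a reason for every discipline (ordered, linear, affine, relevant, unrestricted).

counts: env=1, val=1, req [bound]=1, ctr [bound]=1
use order (left to right): val, ctr, req, env
typing: ✓ — (A → C) → C → B
ordered: ✗, no contiguous prefix/suffix split fits val, ctr, req, env
linear: ✓, exactly-once usage across env, val, req, ctr
affine: ✓, none of env, val, req, ctr used more than once
relevant: ✓, at least one use each (env, val, req, ctr)
unrestricted: ✓, type-checks ((A → C) → C → B) and nothing is barred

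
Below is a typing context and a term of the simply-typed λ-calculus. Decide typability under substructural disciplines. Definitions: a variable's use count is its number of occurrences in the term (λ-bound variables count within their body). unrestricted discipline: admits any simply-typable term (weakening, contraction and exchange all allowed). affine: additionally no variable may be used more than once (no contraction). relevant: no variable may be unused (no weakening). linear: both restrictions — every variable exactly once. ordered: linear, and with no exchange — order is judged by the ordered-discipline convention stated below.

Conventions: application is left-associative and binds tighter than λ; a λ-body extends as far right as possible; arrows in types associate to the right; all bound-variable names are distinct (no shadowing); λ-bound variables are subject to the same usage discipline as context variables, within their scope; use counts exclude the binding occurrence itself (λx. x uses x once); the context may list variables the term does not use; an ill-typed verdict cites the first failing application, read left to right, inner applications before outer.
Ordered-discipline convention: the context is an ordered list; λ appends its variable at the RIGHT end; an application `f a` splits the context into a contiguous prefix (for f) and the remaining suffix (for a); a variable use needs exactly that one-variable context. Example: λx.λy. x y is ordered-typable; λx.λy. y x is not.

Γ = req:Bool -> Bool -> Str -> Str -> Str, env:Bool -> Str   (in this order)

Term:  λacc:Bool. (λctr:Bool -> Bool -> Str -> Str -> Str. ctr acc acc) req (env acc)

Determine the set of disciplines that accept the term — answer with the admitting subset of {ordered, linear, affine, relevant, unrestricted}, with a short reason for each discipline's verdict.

admitted in: relevant, unrestricted
usage: req ×1, env ×1, acc (bound) ×3, ctr (bound) ×1
use order (left to right): ctr, acc, acc, req, env, acc
typing: well-typed — term : Bool -> Str -> Str
ordered: ✗, acc ×3 used more than once (contraction)
linear: ✗, acc ×3 used more than once (contraction)
affine: ✗, acc ×3 used more than once (contraction)
relevant: ✓, every one of req, env, acc, ctr appears
unrestricted: ✓, well-typed at Bool -> Str -> Str; no restrictions here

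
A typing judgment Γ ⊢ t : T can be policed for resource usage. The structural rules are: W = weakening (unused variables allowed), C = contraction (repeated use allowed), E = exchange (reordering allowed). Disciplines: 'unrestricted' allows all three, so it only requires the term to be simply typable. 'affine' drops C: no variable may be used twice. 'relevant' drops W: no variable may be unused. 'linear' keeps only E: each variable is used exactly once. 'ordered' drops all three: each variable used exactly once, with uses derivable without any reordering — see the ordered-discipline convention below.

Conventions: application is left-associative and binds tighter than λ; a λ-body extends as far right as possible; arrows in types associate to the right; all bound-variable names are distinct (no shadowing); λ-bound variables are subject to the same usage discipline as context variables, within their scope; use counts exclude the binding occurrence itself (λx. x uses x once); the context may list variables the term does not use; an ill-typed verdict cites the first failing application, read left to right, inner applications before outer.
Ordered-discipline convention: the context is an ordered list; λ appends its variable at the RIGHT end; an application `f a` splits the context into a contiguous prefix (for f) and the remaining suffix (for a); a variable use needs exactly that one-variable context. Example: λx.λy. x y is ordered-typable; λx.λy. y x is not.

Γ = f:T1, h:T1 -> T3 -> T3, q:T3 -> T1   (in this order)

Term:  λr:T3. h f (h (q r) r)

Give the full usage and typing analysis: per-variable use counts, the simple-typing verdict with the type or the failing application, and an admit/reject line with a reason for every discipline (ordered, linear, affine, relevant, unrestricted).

usage: f=1, h=2, q=1, r (bound)=2
use order (left to right): h, f, h, q, r, r
typing: well-typed at T3 -> T3
ordered ✗ (repeated use of h ×2, r ×2)
linear ✗ (repeated use of h ×2, r ×2)
affine ✗ (repeated use of h ×2, r ×2)
relevant ✓ (at least one use each (f, h, q, r))
unrestricted ✓ (typability at T3 -> T3 is all that's needed)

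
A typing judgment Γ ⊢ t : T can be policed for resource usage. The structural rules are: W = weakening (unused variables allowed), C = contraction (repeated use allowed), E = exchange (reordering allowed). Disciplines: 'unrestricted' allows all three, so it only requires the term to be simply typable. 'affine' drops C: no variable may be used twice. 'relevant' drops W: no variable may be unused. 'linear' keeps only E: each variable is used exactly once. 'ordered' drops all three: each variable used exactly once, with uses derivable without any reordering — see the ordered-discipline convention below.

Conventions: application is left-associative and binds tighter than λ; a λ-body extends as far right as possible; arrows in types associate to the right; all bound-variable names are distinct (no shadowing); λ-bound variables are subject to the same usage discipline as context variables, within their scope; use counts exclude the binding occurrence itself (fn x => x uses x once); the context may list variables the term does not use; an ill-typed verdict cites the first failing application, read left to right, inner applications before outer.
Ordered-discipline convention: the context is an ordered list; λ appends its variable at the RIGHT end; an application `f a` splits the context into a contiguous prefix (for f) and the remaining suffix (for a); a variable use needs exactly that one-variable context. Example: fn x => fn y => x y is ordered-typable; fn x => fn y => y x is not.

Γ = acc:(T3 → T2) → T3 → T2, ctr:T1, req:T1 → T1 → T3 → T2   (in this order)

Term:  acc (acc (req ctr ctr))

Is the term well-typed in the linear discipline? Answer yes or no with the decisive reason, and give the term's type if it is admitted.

no — repeated use of acc ×2, ctr ×2
counts: acc ×2, ctr ×2, req ×1
uses in reading order: acc, acc, req, ctr, ctr
typing: well-typed at T3 → T2
per-discipline verdicts: ordered ✗, linear ✗, affine ✗, relevant ✓, unrestricted ✓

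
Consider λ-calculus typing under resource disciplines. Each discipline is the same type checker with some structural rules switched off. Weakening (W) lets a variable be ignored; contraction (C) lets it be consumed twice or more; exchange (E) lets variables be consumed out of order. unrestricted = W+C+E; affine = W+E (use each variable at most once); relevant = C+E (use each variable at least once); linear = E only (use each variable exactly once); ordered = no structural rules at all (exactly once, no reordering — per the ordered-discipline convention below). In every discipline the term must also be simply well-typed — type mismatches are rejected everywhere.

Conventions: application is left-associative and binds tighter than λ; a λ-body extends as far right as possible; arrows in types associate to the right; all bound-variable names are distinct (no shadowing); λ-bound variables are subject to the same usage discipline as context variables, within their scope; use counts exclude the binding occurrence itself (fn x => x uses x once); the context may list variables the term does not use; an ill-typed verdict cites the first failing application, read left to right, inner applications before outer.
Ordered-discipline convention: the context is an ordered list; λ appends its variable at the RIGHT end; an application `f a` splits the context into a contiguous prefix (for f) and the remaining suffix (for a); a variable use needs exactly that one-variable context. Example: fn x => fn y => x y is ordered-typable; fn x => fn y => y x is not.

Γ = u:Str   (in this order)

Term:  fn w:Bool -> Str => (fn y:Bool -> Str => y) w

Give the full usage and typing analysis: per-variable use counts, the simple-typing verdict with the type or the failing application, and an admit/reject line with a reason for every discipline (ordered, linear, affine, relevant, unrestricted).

use counts: u: 0; w (λ-bound): 1; y (λ-bound): 1
left-to-right use order: y, w
typing: well-typed at (Bool -> Str) -> Bool -> Str
ordered: ✗, needs weakening: u unused
linear: ✗, needs weakening: u unused
affine: ✓, at most one use each (u, w, y)
relevant: ✗, needs weakening: u unused
unrestricted: ✓, typability at (Bool -> Str) -> Bool -> Str is all that's needed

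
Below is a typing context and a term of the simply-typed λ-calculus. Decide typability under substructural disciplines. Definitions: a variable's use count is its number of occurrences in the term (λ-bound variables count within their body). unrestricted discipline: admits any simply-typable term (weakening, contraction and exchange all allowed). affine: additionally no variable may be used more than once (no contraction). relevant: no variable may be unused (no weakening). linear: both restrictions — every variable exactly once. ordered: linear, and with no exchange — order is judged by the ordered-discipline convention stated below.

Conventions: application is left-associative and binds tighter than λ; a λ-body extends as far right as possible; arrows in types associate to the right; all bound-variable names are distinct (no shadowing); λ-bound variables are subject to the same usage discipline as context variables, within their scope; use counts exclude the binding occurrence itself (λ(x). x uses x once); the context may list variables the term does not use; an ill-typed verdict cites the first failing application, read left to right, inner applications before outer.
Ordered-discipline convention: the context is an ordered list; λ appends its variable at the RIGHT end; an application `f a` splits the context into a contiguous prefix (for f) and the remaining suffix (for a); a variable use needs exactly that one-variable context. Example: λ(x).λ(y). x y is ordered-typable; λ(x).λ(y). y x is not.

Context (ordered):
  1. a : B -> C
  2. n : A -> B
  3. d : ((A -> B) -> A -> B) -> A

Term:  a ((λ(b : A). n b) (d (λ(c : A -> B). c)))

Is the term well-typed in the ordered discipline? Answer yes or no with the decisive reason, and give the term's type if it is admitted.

yes — single-use (a, n, d, b, c), ordered derivation ok; term : C
variable uses: a=1, n=1, d=1, b [bound]=1, c [bound]=1
left-to-right use order: a, n, b, d, c
typing: the term checks, with type C
all disciplines: ordered ✓, linear ✓, affine ✓, relevant ✓, unrestricted ✓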